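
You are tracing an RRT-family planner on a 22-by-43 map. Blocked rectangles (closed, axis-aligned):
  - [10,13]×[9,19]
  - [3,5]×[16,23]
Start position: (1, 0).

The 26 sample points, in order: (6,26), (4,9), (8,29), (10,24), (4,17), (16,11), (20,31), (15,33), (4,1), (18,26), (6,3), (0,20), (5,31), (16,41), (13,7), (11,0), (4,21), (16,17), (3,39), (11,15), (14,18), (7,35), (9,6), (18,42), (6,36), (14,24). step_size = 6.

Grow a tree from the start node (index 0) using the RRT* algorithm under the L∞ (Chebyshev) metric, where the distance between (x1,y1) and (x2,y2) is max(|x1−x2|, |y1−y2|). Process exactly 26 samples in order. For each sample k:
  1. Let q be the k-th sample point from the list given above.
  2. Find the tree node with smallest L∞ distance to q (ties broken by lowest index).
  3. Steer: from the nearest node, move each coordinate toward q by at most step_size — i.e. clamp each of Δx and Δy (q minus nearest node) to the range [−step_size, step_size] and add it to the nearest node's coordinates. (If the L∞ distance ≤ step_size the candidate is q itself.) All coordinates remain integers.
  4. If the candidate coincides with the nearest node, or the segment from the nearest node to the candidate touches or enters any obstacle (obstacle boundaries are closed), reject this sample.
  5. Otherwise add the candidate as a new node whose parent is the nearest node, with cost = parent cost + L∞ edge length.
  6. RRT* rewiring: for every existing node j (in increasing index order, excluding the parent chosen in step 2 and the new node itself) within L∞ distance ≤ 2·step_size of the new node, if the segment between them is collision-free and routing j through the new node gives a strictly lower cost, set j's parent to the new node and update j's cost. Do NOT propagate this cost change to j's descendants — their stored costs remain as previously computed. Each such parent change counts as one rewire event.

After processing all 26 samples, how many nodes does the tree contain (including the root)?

1. q=(6,26) nearest=0 d=26 new=(6,6) → add node 1 parent=0 cost=6
2. q=(4,9) nearest=1 d=3 new=(4,9) → add node 2 parent=1 cost=9
3. q=(8,29) nearest=2 d=20 new=(8,15) → add node 3 parent=2 cost=15
4. q=(10,24) nearest=3 d=9 new=(10,21) → add node 4 parent=3 cost=21
5. q=(4,17) nearest=3 d=4 new=(4,17) → blocked by [3,5]×[16,23], reject
6. q=(16,11) nearest=3 d=8 new=(14,11) → blocked by [10,13]×[9,19], reject
7. q=(20,31) nearest=4 d=10 new=(16,27) → add node 5 parent=4 cost=27
8. q=(15,33) nearest=5 d=6 new=(15,33) → add node 6 parent=5 cost=33
9. q=(4,1) nearest=0 d=3 new=(4,1) → add node 7 parent=0 cost=3
10. q=(18,26) nearest=5 d=2 new=(18,26) → add node 8 parent=5 cost=29
11. q=(6,3) nearest=7 d=2 new=(6,3) → add node 9 parent=7 cost=5
12. q=(0,20) nearest=3 d=8 new=(2,20) → blocked by [3,5]×[16,23], reject
13. q=(5,31) nearest=4 d=10 new=(5,27) → add node 10 parent=4 cost=27
14. q=(16,41) nearest=6 d=8 new=(16,39) → add node 11 parent=6 cost=39
15. q=(13,7) nearest=1 d=7 new=(12,7) → add node 12 parent=1 cost=12
16. q=(11,0) nearest=9 d=5 new=(11,0) → add node 13 parent=9 cost=10
17. q=(4,21) nearest=3 d=6 new=(4,21) → blocked by [3,5]×[16,23], reject
18. q=(16,17) nearest=4 d=6 new=(16,17) → blocked by [10,13]×[9,19], reject
19. q=(3,39) nearest=6 d=12 new=(9,39) → add node 14 parent=6 cost=39
20. q=(11,15) nearest=3 d=3 new=(11,15) → blocked by [10,13]×[9,19], reject
21. q=(14,18) nearest=4 d=4 new=(14,18) → blocked by [10,13]×[9,19], reject
22. q=(7,35) nearest=14 d=4 new=(7,35) → add node 15 parent=14 cost=43
23. q=(9,6) nearest=1 d=3 new=(9,6) → add node 16 parent=1 cost=9
24. q=(18,42) nearest=11 d=3 new=(18,42) → add node 17 parent=11 cost=42
25. q=(6,36) nearest=15 d=1 new=(6,36) → add node 18 parent=15 cost=44
26. q=(14,24) nearest=5 d=3 new=(14,24) → add node 19 parent=5 cost=30; rewire 15→19 (41<43); rewire 18→19 (42<44)

Node count: 20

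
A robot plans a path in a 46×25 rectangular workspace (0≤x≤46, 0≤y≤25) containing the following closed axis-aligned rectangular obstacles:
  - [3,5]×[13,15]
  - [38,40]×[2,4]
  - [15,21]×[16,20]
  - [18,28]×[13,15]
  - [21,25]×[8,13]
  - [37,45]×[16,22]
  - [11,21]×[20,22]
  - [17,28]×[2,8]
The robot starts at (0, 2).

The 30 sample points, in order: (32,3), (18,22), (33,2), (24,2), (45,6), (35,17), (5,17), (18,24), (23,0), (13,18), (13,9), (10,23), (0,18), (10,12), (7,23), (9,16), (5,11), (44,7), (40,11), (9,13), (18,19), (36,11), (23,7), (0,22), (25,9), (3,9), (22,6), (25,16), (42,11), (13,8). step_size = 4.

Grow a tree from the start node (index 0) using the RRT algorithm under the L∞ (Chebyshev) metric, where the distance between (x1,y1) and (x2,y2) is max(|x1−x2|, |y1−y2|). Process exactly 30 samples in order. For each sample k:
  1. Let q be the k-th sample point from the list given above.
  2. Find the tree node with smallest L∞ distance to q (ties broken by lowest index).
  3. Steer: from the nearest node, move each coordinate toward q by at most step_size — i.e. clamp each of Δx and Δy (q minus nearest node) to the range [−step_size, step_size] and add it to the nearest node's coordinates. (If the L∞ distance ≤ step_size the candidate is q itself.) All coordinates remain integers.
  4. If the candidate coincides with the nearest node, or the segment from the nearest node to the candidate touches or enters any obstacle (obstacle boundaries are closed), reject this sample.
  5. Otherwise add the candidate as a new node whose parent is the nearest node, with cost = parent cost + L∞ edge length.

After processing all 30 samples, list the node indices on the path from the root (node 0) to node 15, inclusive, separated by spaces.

1. q=(32,3) nearest=0 d=32 new=(4,3) → add node 1 parent=0 cost=4
2. q=(18,22) nearest=1 d=19 new=(8,7) → add node 2 parent=1 cost=8
3. q=(33,2) nearest=2 d=25 new=(12,3) → add node 3 parent=2 cost=12
4. q=(24,2) nearest=3 d=12 new=(16,2) → add node 4 parent=3 cost=16
5. q=(45,6) nearest=4 d=29 new=(20,6) → blocked by [17,28]×[2,8], reject
6. q=(35,17) nearest=4 d=19 new=(20,6) → blocked by [17,28]×[2,8], reject
7. q=(5,17) nearest=2 d=10 new=(5,11) → add node 5 parent=2 cost=12
8. q=(18,24) nearest=5 d=13 new=(9,15) → add node 6 parent=5 cost=16
9. q=(23,0) nearest=4 d=7 new=(20,0) → add node 7 parent=4 cost=20
10. q=(13,18) nearest=6 d=4 new=(13,18) → add node 8 parent=6 cost=20
11. q=(13,9) nearest=2 d=5 new=(12,9) → add node 9 parent=2 cost=12
12. q=(10,23) nearest=8 d=5 new=(10,22) → blocked by [11,21]×[20,22], reject
13. q=(0,18) nearest=5 d=7 new=(1,15) → blocked by [3,5]×[13,15], reject
14. q=(10,12) nearest=6 d=3 new=(10,12) → add node 10 parent=6 cost=19
15. q=(7,23) nearest=8 d=6 new=(9,22) → blocked by [11,21]×[20,22], reject
16. q=(9,16) nearest=6 d=1 new=(9,16) → add node 11 parent=6 cost=17
17. q=(5,11) nearest=5 d=0 → coincident, reject
18. q=(44,7) nearest=7 d=24 new=(24,4) → blocked by [17,28]×[2,8], reject
19. q=(40,11) nearest=7 d=20 new=(24,4) → blocked by [17,28]×[2,8], reject
20. q=(9,13) nearest=10 d=1 new=(9,13) → add node 12 parent=10 cost=20
21. q=(18,19) nearest=8 d=5 new=(17,19) → blocked by [15,21]×[16,20], reject
22. q=(36,11) nearest=7 d=16 new=(24,4) → blocked by [17,28]×[2,8], reject
23. q=(23,7) nearest=4 d=7 new=(20,6) → blocked by [17,28]×[2,8], reject
24. q=(0,22) nearest=6 d=9 new=(5,19) → add node 13 parent=6 cost=20
25. q=(25,9) nearest=4 d=9 new=(20,6) → blocked by [17,28]×[2,8], reject
26. q=(3,9) nearest=5 d=2 new=(3,9) → add node 14 parent=5 cost=14
27. q=(22,6) nearest=4 d=6 new=(20,6) → blocked by [17,28]×[2,8], reject
28. q=(25,16) nearest=8 d=12 new=(17,16) → blocked by [15,21]×[16,20], reject
29. q=(42,11) nearest=7 d=22 new=(24,4) → blocked by [17,28]×[2,8], reject
30. q=(13,8) nearest=9 d=1 new=(13,8) → add node 15 parent=9 cost=13

Path: 0 1 2 9 15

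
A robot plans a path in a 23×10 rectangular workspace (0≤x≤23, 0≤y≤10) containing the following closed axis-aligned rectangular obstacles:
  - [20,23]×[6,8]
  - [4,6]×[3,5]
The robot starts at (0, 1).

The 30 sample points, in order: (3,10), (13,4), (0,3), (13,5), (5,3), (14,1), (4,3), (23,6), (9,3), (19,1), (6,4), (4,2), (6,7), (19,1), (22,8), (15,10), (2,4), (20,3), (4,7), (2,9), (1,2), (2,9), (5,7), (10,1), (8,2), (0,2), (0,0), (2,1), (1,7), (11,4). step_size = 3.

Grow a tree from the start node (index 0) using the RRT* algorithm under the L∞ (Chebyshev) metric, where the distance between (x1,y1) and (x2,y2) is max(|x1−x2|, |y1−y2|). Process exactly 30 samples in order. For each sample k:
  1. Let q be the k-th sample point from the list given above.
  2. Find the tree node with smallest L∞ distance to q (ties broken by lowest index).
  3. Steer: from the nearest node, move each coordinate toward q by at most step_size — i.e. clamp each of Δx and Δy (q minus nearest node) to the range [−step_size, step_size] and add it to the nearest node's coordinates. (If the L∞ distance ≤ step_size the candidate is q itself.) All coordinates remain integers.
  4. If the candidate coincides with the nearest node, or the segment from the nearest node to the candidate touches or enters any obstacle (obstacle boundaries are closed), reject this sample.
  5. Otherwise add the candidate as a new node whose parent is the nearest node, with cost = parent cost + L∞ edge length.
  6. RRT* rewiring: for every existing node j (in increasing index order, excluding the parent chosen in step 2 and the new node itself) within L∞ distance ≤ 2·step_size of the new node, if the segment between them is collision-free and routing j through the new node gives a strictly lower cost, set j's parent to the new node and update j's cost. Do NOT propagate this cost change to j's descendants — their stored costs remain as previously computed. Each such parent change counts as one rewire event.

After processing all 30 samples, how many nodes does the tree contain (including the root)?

1. q=(3,10) nearest=0 d=9 new=(3,4) → add node 1 parent=0 cost=3
2. q=(13,4) nearest=1 d=10 new=(6,4) → blocked by [4,6]×[3,5], reject
3. q=(0,3) nearest=0 d=2 new=(0,3) → add node 2 parent=0 cost=2
4. q=(13,5) nearest=1 d=10 new=(6,5) → blocked by [4,6]×[3,5], reject
5. q=(5,3) nearest=1 d=2 new=(5,3) → blocked by [4,6]×[3,5], reject
6. q=(14,1) nearest=1 d=11 new=(6,1) → blocked by [4,6]×[3,5], reject
7. q=(4,3) nearest=1 d=1 new=(4,3) → blocked by [4,6]×[3,5], reject
8. q=(23,6) nearest=1 d=20 new=(6,6) → blocked by [4,6]×[3,5], reject
9. q=(9,3) nearest=1 d=6 new=(6,3) → blocked by [4,6]×[3,5], reject
10. q=(19,1) nearest=1 d=16 new=(6,1) → blocked by [4,6]×[3,5], reject
11. q=(6,4) nearest=1 d=3 new=(6,4) → blocked by [4,6]×[3,5], reject
12. q=(4,2) nearest=1 d=2 new=(4,2) → add node 3 parent=1 cost=5
13. q=(6,7) nearest=1 d=3 new=(6,7) → blocked by [4,6]×[3,5], reject
14. q=(19,1) nearest=3 d=15 new=(7,1) → add node 4 parent=3 cost=8
15. q=(22,8) nearest=4 d=15 new=(10,4) → add node 5 parent=4 cost=11
16. q=(15,10) nearest=5 d=6 new=(13,7) → add node 6 parent=5 cost=14
17. q=(2,4) nearest=1 d=1 new=(2,4) → add node 7 parent=1 cost=4
18. q=(20,3) nearest=6 d=7 new=(16,4) → add node 8 parent=6 cost=17
19. q=(4,7) nearest=1 d=3 new=(4,7) → add node 9 parent=1 cost=6
20. q=(2,9) nearest=9 d=2 new=(2,9) → add node 10 parent=9 cost=8
21. q=(1,2) nearest=0 d=1 new=(1,2) → add node 11 parent=0 cost=1; rewire 3→11 (4<5); rewire 4→11 (7<8); rewire 7→11 (3<4)
22. q=(2,9) nearest=10 d=0 → coincident, reject
23. q=(5,7) nearest=9 d=1 new=(5,7) → add node 12 parent=9 cost=7
24. q=(10,1) nearest=4 d=3 new=(10,1) → add node 13 parent=4 cost=10; rewire 8→13 (16<17)
25. q=(8,2) nearest=4 d=1 new=(8,2) → add node 14 parent=4 cost=8; rewire 5→14 (10<11); rewire 6→14 (13<14)
26. q=(0,2) nearest=0 d=1 new=(0,2) → add node 15 parent=0 cost=1; rewire 12→15 (6<7)
27. q=(0,0) nearest=0 d=1 new=(0,0) → add node 16 parent=0 cost=1
28. q=(2,1) nearest=11 d=1 new=(2,1) → add node 17 parent=11 cost=2
29. q=(1,7) nearest=10 d=2 new=(1,7) → add node 18 parent=10 cost=10
30. q=(11,4) nearest=5 d=1 new=(11,4) → add node 19 parent=5 cost=11

Node count: 20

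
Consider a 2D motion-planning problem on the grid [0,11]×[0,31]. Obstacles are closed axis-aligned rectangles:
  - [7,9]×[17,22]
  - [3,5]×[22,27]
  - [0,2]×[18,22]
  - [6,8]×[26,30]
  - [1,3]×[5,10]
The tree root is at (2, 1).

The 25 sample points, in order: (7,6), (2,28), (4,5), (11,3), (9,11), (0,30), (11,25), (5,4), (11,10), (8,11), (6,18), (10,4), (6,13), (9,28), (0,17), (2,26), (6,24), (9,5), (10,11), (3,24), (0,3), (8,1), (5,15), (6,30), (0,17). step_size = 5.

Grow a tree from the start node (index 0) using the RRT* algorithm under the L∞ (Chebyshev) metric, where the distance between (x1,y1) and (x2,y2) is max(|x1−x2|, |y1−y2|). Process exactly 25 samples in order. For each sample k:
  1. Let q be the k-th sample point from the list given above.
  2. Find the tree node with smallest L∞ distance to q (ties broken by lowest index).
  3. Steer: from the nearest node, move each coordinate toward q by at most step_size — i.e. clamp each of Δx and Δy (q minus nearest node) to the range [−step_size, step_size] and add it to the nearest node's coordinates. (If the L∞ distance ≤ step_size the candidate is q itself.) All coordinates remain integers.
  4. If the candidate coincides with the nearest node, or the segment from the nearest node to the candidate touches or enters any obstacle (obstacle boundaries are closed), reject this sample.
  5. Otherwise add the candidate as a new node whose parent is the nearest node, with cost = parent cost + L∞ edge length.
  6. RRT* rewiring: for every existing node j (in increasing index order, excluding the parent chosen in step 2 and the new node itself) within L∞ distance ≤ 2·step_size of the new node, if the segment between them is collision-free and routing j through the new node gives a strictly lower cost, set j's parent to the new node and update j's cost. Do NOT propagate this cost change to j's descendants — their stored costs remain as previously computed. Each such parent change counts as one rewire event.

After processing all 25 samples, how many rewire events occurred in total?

Rewire events: 2

1. q=(7,6) nearest=0 d=5 new=(7,6) → add node 1 parent=0 cost=5
2. q=(2,28) nearest=1 d=22 new=(2,11) → blocked by [1,3]×[5,10], reject
3. q=(4,5) nearest=1 d=3 new=(4,5) → add node 2 parent=1 cost=8
4. q=(11,3) nearest=1 d=4 new=(11,3) → add node 3 parent=1 cost=9
5. q=(9,11) nearest=1 d=5 new=(9,11) → add node 4 parent=1 cost=10
6. q=(0,30) nearest=4 d=19 new=(4,16) → add node 5 parent=4 cost=15
7. q=(11,25) nearest=5 d=9 new=(9,21) → blocked by [7,9]×[17,22], reject
8. q=(5,4) nearest=2 d=1 new=(5,4) → add node 6 parent=2 cost=9
9. q=(11,10) nearest=4 d=2 new=(11,10) → add node 7 parent=4 cost=12
10. q=(8,11) nearest=4 d=1 new=(8,11) → add node 8 parent=4 cost=11
11. q=(6,18) nearest=5 d=2 new=(6,18) → add node 9 parent=5 cost=17
12. q=(10,4) nearest=3 d=1 new=(10,4) → add node 10 parent=3 cost=10
13. q=(6,13) nearest=8 d=2 new=(6,13) → add node 11 parent=8 cost=13
14. q=(9,28) nearest=9 d=10 new=(9,23) → blocked by [7,9]×[17,22], reject
15. q=(0,17) nearest=5 d=4 new=(0,17) → add node 12 parent=5 cost=19
16. q=(2,26) nearest=9 d=8 new=(2,23) → add node 13 parent=9 cost=22
17. q=(6,24) nearest=13 d=4 new=(6,24) → blocked by [3,5]×[22,27], reject
18. q=(9,5) nearest=10 d=1 new=(9,5) → add node 14 parent=10 cost=11
19. q=(10,11) nearest=4 d=1 new=(10,11) → add node 15 parent=4 cost=11
20. q=(3,24) nearest=13 d=1 new=(3,24) → blocked by [3,5]×[22,27], reject
21. q=(0,3) nearest=0 d=2 new=(0,3) → add node 16 parent=0 cost=2; rewire 2→16 (6<8); rewire 6→16 (7<9)
22. q=(8,1) nearest=3 d=3 new=(8,1) → add node 17 parent=3 cost=12
23. q=(5,15) nearest=5 d=1 new=(5,15) → add node 18 parent=5 cost=16
24. q=(6,30) nearest=13 d=7 new=(6,28) → blocked by [3,5]×[22,27], reject
25. q=(0,17) nearest=12 d=0 → coincident, reject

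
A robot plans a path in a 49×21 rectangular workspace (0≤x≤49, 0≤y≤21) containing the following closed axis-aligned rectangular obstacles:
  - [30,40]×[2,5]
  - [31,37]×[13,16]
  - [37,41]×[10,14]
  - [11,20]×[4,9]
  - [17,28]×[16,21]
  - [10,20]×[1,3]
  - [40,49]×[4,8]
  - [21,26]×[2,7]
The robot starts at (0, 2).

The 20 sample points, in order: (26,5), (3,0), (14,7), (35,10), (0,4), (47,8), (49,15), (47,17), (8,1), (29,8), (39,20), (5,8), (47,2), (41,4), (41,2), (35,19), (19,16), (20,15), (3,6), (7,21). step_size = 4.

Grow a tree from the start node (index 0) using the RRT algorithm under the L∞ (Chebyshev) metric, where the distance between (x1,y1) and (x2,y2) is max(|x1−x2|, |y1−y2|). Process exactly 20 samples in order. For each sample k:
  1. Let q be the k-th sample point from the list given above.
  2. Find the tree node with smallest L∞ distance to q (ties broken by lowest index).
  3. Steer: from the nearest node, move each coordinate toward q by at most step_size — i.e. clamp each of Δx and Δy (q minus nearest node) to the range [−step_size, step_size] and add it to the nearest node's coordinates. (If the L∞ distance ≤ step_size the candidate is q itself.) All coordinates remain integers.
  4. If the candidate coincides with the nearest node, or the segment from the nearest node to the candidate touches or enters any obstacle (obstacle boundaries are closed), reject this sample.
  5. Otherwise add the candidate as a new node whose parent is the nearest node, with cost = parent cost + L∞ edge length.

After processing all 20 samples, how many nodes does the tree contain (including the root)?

1. q=(26,5) nearest=0 d=26 new=(4,5) → add node 1 parent=0 cost=4
2. q=(3,0) nearest=0 d=3 new=(3,0) → add node 2 parent=0 cost=3
3. q=(14,7) nearest=1 d=10 new=(8,7) → add node 3 parent=1 cost=8
4. q=(35,10) nearest=3 d=27 new=(12,10) → add node 4 parent=3 cost=12
5. q=(0,4) nearest=0 d=2 new=(0,4) → add node 5 parent=0 cost=2
6. q=(47,8) nearest=4 d=35 new=(16,8) → blocked by [11,20]×[4,9], reject
7. q=(49,15) nearest=4 d=37 new=(16,14) → add node 6 parent=4 cost=16
8. q=(47,17) nearest=6 d=31 new=(20,17) → blocked by [17,28]×[16,21], reject
9. q=(8,1) nearest=1 d=4 new=(8,1) → add node 7 parent=1 cost=8
10. q=(29,8) nearest=6 d=13 new=(20,10) → add node 8 parent=6 cost=20
11. q=(39,20) nearest=8 d=19 new=(24,14) → add node 9 parent=8 cost=24
12. q=(5,8) nearest=1 d=3 new=(5,8) → add node 10 parent=1 cost=7
13. q=(47,2) nearest=9 d=23 new=(28,10) → add node 11 parent=9 cost=28
14. q=(41,4) nearest=11 d=13 new=(32,6) → add node 12 parent=11 cost=32
15. q=(41,2) nearest=12 d=9 new=(36,2) → blocked by [30,40]×[2,5], reject
16. q=(35,19) nearest=11 d=9 new=(32,14) → blocked by [31,37]×[13,16], reject
17. q=(19,16) nearest=6 d=3 new=(19,16) → blocked by [17,28]×[16,21], reject
18. q=(20,15) nearest=6 d=4 new=(20,15) → add node 13 parent=6 cost=20
19. q=(3,6) nearest=1 d=1 new=(3,6) → add node 14 parent=1 cost=5
20. q=(7,21) nearest=6 d=9 new=(12,18) → add node 15 parent=6 cost=20

Node count: 16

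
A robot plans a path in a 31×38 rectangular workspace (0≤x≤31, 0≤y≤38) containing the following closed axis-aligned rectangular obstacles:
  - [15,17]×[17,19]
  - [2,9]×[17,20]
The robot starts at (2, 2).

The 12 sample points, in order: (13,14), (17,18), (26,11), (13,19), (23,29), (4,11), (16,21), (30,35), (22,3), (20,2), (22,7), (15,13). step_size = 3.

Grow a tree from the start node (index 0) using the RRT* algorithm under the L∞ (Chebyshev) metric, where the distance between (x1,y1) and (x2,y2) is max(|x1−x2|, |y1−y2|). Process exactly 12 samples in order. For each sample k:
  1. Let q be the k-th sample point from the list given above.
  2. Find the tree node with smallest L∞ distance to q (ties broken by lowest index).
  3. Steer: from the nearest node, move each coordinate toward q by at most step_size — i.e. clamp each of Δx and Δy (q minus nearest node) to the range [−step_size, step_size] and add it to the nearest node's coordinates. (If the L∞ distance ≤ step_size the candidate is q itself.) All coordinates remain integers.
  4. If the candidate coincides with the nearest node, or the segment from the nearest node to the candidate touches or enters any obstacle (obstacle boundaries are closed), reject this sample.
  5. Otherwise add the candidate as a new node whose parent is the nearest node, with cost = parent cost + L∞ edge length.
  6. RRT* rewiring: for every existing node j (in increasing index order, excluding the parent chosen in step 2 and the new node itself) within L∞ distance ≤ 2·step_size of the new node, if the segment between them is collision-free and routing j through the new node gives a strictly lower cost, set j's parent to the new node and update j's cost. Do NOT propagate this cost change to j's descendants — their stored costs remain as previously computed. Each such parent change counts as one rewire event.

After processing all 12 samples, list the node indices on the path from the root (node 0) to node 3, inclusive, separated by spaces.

1. q=(13,14) nearest=0 d=12 new=(5,5) → add node 1 parent=0 cost=3
2. q=(17,18) nearest=1 d=13 new=(8,8) → add node 2 parent=1 cost=6
3. q=(26,11) nearest=2 d=18 new=(11,11) → add node 3 parent=2 cost=9
4. q=(13,19) nearest=3 d=8 new=(13,14) → add node 4 parent=3 cost=12
5. q=(23,29) nearest=4 d=15 new=(16,17) → blocked by [15,17]×[17,19], reject
6. q=(4,11) nearest=2 d=4 new=(5,11) → add node 5 parent=2 cost=9
7. q=(16,21) nearest=4 d=7 new=(16,17) → blocked by [15,17]×[17,19], reject
8. q=(30,35) nearest=4 d=21 new=(16,17) → blocked by [15,17]×[17,19], reject
9. q=(22,3) nearest=3 d=11 new=(14,8) → add node 6 parent=3 cost=12
10. q=(20,2) nearest=6 d=6 new=(17,5) → add node 7 parent=6 cost=15
11. q=(22,7) nearest=7 d=5 new=(20,7) → add node 8 parent=7 cost=18
12. q=(15,13) nearest=4 d=2 new=(15,13) → add node 9 parent=4 cost=14

Path: 0 1 2 3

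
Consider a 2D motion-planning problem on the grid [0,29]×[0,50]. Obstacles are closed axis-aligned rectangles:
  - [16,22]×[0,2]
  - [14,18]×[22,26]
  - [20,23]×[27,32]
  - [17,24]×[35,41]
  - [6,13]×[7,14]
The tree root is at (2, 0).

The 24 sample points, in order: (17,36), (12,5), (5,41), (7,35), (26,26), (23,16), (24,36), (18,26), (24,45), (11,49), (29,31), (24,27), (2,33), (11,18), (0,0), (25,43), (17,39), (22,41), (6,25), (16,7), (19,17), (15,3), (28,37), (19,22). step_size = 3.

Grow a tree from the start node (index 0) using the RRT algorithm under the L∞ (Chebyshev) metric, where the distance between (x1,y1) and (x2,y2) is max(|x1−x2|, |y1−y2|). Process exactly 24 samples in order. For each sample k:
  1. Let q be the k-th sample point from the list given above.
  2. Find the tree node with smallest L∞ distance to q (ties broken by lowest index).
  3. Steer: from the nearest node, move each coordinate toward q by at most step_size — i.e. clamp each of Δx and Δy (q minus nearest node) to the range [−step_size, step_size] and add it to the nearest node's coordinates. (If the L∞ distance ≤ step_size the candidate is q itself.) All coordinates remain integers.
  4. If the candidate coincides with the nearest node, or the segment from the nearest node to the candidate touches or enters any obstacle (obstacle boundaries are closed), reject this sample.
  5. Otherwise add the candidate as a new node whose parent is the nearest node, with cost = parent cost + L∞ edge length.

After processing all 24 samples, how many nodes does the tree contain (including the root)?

1. q=(17,36) nearest=0 d=36 new=(5,3) → add node 1 parent=0 cost=3
2. q=(12,5) nearest=1 d=7 new=(8,5) → add node 2 parent=1 cost=6
3. q=(5,41) nearest=2 d=36 new=(5,8) → blocked by [6,13]×[7,14], reject
4. q=(7,35) nearest=2 d=30 new=(7,8) → blocked by [6,13]×[7,14], reject
5. q=(26,26) nearest=2 d=21 new=(11,8) → blocked by [6,13]×[7,14], reject
6. q=(23,16) nearest=2 d=15 new=(11,8) → blocked by [6,13]×[7,14], reject
7. q=(24,36) nearest=2 d=31 new=(11,8) → blocked by [6,13]×[7,14], reject
8. q=(18,26) nearest=2 d=21 new=(11,8) → blocked by [6,13]×[7,14], reject
9. q=(24,45) nearest=2 d=40 new=(11,8) → blocked by [6,13]×[7,14], reject
10. q=(11,49) nearest=2 d=44 new=(11,8) → blocked by [6,13]×[7,14], reject
11. q=(29,31) nearest=2 d=26 new=(11,8) → blocked by [6,13]×[7,14], reject
12. q=(24,27) nearest=2 d=22 new=(11,8) → blocked by [6,13]×[7,14], reject
13. q=(2,33) nearest=2 d=28 new=(5,8) → blocked by [6,13]×[7,14], reject
14. q=(11,18) nearest=2 d=13 new=(11,8) → blocked by [6,13]×[7,14], reject
15. q=(0,0) nearest=0 d=2 new=(0,0) → add node 3 parent=0 cost=2
16. q=(25,43) nearest=2 d=38 new=(11,8) → blocked by [6,13]×[7,14], reject
17. q=(17,39) nearest=2 d=34 new=(11,8) → blocked by [6,13]×[7,14], reject
18. q=(22,41) nearest=2 d=36 new=(11,8) → blocked by [6,13]×[7,14], reject
19. q=(6,25) nearest=2 d=20 new=(6,8) → blocked by [6,13]×[7,14], reject
20. q=(16,7) nearest=2 d=8 new=(11,7) → blocked by [6,13]×[7,14], reject
21. q=(19,17) nearest=2 d=12 new=(11,8) → blocked by [6,13]×[7,14], reject
22. q=(15,3) nearest=2 d=7 new=(11,3) → add node 4 parent=2 cost=9
23. q=(28,37) nearest=2 d=32 new=(11,8) → blocked by [6,13]×[7,14], reject
24. q=(19,22) nearest=2 d=17 new=(11,8) → blocked by [6,13]×[7,14], reject

Node count: 5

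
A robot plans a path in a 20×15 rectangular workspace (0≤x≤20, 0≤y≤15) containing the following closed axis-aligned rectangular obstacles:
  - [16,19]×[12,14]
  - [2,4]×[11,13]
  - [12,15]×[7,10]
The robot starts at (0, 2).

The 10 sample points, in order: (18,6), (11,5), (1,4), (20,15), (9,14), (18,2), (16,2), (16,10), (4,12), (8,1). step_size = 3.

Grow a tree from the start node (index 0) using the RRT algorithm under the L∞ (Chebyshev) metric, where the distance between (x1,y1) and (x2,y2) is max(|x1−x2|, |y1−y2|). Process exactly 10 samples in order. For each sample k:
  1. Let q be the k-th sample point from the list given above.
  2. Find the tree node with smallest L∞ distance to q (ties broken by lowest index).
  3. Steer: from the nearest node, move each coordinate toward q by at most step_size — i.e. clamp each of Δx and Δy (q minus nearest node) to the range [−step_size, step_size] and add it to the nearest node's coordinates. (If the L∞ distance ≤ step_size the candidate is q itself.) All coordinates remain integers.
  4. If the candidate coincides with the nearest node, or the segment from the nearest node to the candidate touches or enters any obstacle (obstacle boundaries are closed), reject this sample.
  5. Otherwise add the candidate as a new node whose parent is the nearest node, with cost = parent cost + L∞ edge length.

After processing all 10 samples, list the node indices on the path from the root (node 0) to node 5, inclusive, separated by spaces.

1. q=(18,6) nearest=0 d=18 new=(3,5) → add node 1 parent=0 cost=3
2. q=(11,5) nearest=1 d=8 new=(6,5) → add node 2 parent=1 cost=6
3. q=(1,4) nearest=0 d=2 new=(1,4) → add node 3 parent=0 cost=2
4. q=(20,15) nearest=2 d=14 new=(9,8) → add node 4 parent=2 cost=9
5. q=(9,14) nearest=4 d=6 new=(9,11) → add node 5 parent=4 cost=12
6. q=(18,2) nearest=4 d=9 new=(12,5) → add node 6 parent=4 cost=12
7. q=(16,2) nearest=6 d=4 new=(15,2) → add node 7 parent=6 cost=15
8. q=(16,10) nearest=6 d=5 new=(15,8) → blocked by [12,15]×[7,10], reject
9. q=(4,12) nearest=4 d=5 new=(6,11) → add node 8 parent=4 cost=12
10. q=(8,1) nearest=2 d=4 new=(8,2) → add node 9 parent=2 cost=9

Path: 0 1 2 4 5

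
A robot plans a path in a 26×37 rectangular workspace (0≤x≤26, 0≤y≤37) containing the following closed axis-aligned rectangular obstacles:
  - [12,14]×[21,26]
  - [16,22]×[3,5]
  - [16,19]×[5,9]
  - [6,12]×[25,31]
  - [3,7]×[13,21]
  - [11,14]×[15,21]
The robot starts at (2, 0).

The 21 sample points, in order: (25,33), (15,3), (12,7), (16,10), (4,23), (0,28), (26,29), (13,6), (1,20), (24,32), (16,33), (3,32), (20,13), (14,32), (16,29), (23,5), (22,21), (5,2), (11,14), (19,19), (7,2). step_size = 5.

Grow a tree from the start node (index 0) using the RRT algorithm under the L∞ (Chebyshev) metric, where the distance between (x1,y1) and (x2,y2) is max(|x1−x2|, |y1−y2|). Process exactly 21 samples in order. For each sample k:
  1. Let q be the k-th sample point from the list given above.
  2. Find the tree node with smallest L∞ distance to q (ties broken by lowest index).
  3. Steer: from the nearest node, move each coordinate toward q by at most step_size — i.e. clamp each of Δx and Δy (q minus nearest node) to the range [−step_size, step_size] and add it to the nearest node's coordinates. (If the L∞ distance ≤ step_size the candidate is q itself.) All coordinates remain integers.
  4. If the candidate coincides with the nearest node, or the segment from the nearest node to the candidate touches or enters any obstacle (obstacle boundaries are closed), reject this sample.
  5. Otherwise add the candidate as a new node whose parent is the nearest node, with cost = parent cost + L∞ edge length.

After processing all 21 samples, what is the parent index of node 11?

Parent of node 11: 5

1. q=(25,33) nearest=0 d=33 new=(7,5) → add node 1 parent=0 cost=5
2. q=(15,3) nearest=1 d=8 new=(12,3) → add node 2 parent=1 cost=10
3. q=(12,7) nearest=2 d=4 new=(12,7) → add node 3 parent=2 cost=14
4. q=(16,10) nearest=3 d=4 new=(16,10) → add node 4 parent=3 cost=18
5. q=(4,23) nearest=4 d=13 new=(11,15) → blocked by [11,14]×[15,21], reject
6. q=(0,28) nearest=4 d=18 new=(11,15) → blocked by [11,14]×[15,21], reject
7. q=(26,29) nearest=4 d=19 new=(21,15) → add node 5 parent=4 cost=23
8. q=(13,6) nearest=3 d=1 new=(13,6) → add node 6 parent=3 cost=15
9. q=(1,20) nearest=3 d=13 new=(7,12) → add node 7 parent=3 cost=19
10. q=(24,32) nearest=5 d=17 new=(24,20) → add node 8 parent=5 cost=28
11. q=(16,33) nearest=8 d=13 new=(19,25) → add node 9 parent=8 cost=33
12. q=(3,32) nearest=9 d=16 new=(14,30) → add node 10 parent=9 cost=38
13. q=(20,13) nearest=5 d=2 new=(20,13) → add node 11 parent=5 cost=25
14. q=(14,32) nearest=10 d=2 new=(14,32) → add node 12 parent=10 cost=40
15. q=(16,29) nearest=10 d=2 new=(16,29) → add node 13 parent=10 cost=40
16. q=(23,5) nearest=4 d=7 new=(21,5) → blocked by [16,22]×[3,5], reject
17. q=(22,21) nearest=8 d=2 new=(22,21) → add node 14 parent=8 cost=30
18. q=(5,2) nearest=0 d=3 new=(5,2) → add node 15 parent=0 cost=3
19. q=(11,14) nearest=7 d=4 new=(11,14) → add node 16 parent=7 cost=23
20. q=(19,19) nearest=14 d=3 new=(19,19) → add node 17 parent=14 cost=33
21. q=(7,2) nearest=15 d=2 new=(7,2) → add node 18 parent=15 cost=5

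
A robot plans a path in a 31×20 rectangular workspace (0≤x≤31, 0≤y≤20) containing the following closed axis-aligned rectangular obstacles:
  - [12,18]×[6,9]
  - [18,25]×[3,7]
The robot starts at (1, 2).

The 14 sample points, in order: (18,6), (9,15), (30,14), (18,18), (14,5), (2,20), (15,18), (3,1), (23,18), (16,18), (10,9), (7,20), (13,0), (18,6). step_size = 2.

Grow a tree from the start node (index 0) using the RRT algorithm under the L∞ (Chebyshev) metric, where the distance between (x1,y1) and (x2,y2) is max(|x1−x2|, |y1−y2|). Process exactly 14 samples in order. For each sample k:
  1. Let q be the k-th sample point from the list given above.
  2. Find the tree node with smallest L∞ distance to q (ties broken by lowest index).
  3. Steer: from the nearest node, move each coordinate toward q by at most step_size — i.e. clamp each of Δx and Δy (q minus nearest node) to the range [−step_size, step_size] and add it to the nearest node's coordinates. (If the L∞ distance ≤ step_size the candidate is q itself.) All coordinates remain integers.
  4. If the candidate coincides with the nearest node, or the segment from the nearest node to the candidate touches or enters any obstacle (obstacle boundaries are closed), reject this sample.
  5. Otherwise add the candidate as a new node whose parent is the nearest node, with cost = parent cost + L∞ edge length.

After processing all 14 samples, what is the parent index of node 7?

1. q=(18,6) nearest=0 d=17 new=(3,4) → add node 1 parent=0 cost=2
2. q=(9,15) nearest=1 d=11 new=(5,6) → add node 2 parent=1 cost=4
3. q=(30,14) nearest=2 d=25 new=(7,8) → add node 3 parent=2 cost=6
4. q=(18,18) nearest=3 d=11 new=(9,10) → add node 4 parent=3 cost=8
5. q=(14,5) nearest=4 d=5 new=(11,8) → add node 5 parent=4 cost=10
6. q=(2,20) nearest=4 d=10 new=(7,12) → add node 6 parent=4 cost=10
7. q=(15,18) nearest=4 d=8 new=(11,12) → add node 7 parent=4 cost=10
8. q=(3,1) nearest=0 d=2 new=(3,1) → add node 8 parent=0 cost=2
9. q=(23,18) nearest=5 d=12 new=(13,10) → blocked by [12,18]×[6,9], reject
10. q=(16,18) nearest=7 d=6 new=(13,14) → add node 9 parent=7 cost=12
11. q=(10,9) nearest=4 d=1 new=(10,9) → add node 10 parent=4 cost=9
12. q=(7,20) nearest=9 d=6 new=(11,16) → add node 11 parent=9 cost=14
13. q=(13,0) nearest=2 d=8 new=(7,4) → add node 12 parent=2 cost=6
14. q=(18,6) nearest=5 d=7 new=(13,6) → blocked by [12,18]×[6,9], reject

Parent of node 7: 4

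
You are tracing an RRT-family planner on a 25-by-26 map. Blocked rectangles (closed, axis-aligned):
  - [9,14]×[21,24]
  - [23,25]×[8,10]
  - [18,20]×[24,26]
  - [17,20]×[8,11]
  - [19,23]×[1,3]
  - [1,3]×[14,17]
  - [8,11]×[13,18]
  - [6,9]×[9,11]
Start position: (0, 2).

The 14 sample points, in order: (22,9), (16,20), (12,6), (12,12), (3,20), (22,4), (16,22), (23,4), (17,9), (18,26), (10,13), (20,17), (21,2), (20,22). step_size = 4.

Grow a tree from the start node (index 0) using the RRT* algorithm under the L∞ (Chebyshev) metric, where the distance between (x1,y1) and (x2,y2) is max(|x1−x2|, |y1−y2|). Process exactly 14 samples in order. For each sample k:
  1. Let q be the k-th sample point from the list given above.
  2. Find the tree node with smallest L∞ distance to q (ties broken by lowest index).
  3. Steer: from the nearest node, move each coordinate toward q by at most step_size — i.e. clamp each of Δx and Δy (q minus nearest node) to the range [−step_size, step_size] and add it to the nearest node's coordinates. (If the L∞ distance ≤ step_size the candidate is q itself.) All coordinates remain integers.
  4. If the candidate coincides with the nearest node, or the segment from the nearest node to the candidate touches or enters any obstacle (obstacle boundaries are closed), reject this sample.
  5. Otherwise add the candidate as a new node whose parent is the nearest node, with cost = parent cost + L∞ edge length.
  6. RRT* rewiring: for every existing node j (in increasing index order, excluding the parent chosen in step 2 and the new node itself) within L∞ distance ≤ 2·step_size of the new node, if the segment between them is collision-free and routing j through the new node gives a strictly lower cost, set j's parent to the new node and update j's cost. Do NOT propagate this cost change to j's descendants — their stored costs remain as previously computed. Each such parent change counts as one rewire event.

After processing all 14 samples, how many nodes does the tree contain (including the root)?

1. q=(22,9) nearest=0 d=22 new=(4,6) → add node 1 parent=0 cost=4
2. q=(16,20) nearest=1 d=14 new=(8,10) → blocked by [6,9]×[9,11], reject
3. q=(12,6) nearest=1 d=8 new=(8,6) → add node 2 parent=1 cost=8
4. q=(12,12) nearest=2 d=6 new=(12,10) → add node 3 parent=2 cost=12
5. q=(3,20) nearest=3 d=10 new=(8,14) → blocked by [8,11]×[13,18], reject
6. q=(22,4) nearest=3 d=10 new=(16,6) → add node 4 parent=3 cost=16
7. q=(16,22) nearest=3 d=12 new=(16,14) → add node 5 parent=3 cost=16
8. q=(23,4) nearest=4 d=7 new=(20,4) → add node 6 parent=4 cost=20
9. q=(17,9) nearest=4 d=3 new=(17,9) → blocked by [17,20]×[8,11], reject
10. q=(18,26) nearest=5 d=12 new=(18,18) → add node 7 parent=5 cost=20
11. q=(10,13) nearest=3 d=3 new=(10,13) → blocked by [8,11]×[13,18], reject
12. q=(20,17) nearest=7 d=2 new=(20,17) → add node 8 parent=7 cost=22
13. q=(21,2) nearest=6 d=2 new=(21,2) → blocked by [19,23]×[1,3], reject
14. q=(20,22) nearest=7 d=4 new=(20,22) → add node 9 parent=7 cost=24

Node count: 10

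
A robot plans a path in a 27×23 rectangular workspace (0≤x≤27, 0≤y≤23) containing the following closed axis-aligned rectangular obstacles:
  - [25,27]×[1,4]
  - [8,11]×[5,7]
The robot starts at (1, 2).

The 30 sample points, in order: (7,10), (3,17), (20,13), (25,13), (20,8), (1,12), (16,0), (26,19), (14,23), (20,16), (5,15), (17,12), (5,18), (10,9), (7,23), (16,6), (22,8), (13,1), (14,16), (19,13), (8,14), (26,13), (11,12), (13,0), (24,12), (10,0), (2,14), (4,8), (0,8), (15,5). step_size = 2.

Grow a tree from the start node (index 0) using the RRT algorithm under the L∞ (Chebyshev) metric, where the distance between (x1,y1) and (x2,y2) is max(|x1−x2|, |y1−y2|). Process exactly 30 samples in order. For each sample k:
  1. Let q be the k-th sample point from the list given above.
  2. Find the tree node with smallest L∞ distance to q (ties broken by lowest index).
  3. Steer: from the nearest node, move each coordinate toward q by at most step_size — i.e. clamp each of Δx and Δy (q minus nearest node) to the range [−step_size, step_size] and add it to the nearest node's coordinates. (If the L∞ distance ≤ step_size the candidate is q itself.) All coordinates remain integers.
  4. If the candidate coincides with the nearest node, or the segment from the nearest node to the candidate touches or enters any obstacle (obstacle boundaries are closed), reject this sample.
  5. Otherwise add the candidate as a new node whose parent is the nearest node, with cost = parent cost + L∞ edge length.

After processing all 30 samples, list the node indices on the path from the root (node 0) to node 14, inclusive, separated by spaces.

Path: 0 1 3 4 5 7 8 9 14

1. q=(7,10) nearest=0 d=8 new=(3,4) → add node 1 parent=0 cost=2
2. q=(3,17) nearest=1 d=13 new=(3,6) → add node 2 parent=1 cost=4
3. q=(20,13) nearest=1 d=17 new=(5,6) → add node 3 parent=1 cost=4
4. q=(25,13) nearest=3 d=20 new=(7,8) → add node 4 parent=3 cost=6
5. q=(20,8) nearest=4 d=13 new=(9,8) → add node 5 parent=4 cost=8
6. q=(1,12) nearest=2 d=6 new=(1,8) → add node 6 parent=2 cost=6
7. q=(16,0) nearest=5 d=8 new=(11,6) → blocked by [8,11]×[5,7], reject
8. q=(26,19) nearest=5 d=17 new=(11,10) → add node 7 parent=5 cost=10
9. q=(14,23) nearest=7 d=13 new=(13,12) → add node 8 parent=7 cost=12
10. q=(20,16) nearest=8 d=7 new=(15,14) → add node 9 parent=8 cost=14
11. q=(5,15) nearest=7 d=6 new=(9,12) → add node 10 parent=7 cost=12
12. q=(17,12) nearest=9 d=2 new=(17,12) → add node 11 parent=9 cost=16
13. q=(5,18) nearest=10 d=6 new=(7,14) → add node 12 parent=10 cost=14
14. q=(10,9) nearest=5 d=1 new=(10,9) → add node 13 parent=5 cost=9
15. q=(7,23) nearest=9 d=9 new=(13,16) → add node 14 parent=9 cost=16
16. q=(16,6) nearest=7 d=5 new=(13,8) → add node 15 parent=7 cost=12
17. q=(22,8) nearest=11 d=5 new=(19,10) → add node 16 parent=11 cost=18
18. q=(13,1) nearest=4 d=7 new=(9,6) → blocked by [8,11]×[5,7], reject
19. q=(14,16) nearest=14 d=1 new=(14,16) → add node 17 parent=14 cost=17
20. q=(19,13) nearest=11 d=2 new=(19,13) → add node 18 parent=11 cost=18
21. q=(8,14) nearest=12 d=1 new=(8,14) → add node 19 parent=12 cost=15
22. q=(26,13) nearest=16 d=7 new=(21,12) → add node 20 parent=16 cost=20
23. q=(11,12) nearest=7 d=2 new=(11,12) → add node 21 parent=7 cost=12
24. q=(13,0) nearest=3 d=8 new=(7,4) → add node 22 parent=3 cost=6
25. q=(24,12) nearest=20 d=3 new=(23,12) → add node 23 parent=20 cost=22
26. q=(10,0) nearest=22 d=4 new=(9,2) → add node 24 parent=22 cost=8
27. q=(2,14) nearest=12 d=5 new=(5,14) → add node 25 parent=12 cost=16
28. q=(4,8) nearest=2 d=2 new=(4,8) → add node 26 parent=2 cost=6
29. q=(0,8) nearest=6 d=1 new=(0,8) → add node 27 parent=6 cost=7
30. q=(15,5) nearest=15 d=3 new=(15,6) → add node 28 parent=15 cost=14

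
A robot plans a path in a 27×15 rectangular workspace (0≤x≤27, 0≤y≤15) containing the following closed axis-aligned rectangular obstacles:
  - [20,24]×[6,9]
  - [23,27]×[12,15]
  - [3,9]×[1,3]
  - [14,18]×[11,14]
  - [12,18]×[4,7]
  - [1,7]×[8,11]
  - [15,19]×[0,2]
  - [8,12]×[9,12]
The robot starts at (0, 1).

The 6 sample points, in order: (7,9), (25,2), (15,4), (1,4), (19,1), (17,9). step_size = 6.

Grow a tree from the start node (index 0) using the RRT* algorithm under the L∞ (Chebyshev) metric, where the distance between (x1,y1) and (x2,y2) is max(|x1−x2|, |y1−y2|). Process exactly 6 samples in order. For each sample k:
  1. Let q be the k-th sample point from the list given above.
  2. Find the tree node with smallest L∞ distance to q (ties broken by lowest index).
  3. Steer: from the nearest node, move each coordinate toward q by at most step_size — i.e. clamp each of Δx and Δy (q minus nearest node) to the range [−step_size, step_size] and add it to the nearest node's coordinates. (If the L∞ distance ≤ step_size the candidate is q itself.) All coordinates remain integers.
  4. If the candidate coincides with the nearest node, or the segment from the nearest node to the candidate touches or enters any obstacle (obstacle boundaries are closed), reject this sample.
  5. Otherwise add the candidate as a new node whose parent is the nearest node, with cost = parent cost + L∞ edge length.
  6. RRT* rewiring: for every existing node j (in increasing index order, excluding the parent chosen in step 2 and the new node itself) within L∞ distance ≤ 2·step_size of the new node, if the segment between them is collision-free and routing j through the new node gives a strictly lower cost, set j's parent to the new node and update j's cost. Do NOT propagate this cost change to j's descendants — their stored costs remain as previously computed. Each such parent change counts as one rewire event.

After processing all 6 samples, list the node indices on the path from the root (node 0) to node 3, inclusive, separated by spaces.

1. q=(7,9) nearest=0 d=8 new=(6,7) → add node 1 parent=0 cost=6
2. q=(25,2) nearest=1 d=19 new=(12,2) → add node 2 parent=1 cost=12
3. q=(15,4) nearest=2 d=3 new=(15,4) → blocked by [12,18]×[4,7], reject
4. q=(1,4) nearest=0 d=3 new=(1,4) → add node 3 parent=0 cost=3
5. q=(19,1) nearest=2 d=7 new=(18,1) → blocked by [15,19]×[0,2], reject
6. q=(17,9) nearest=2 d=7 new=(17,8) → blocked by [12,18]×[4,7], reject

Path: 0 3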